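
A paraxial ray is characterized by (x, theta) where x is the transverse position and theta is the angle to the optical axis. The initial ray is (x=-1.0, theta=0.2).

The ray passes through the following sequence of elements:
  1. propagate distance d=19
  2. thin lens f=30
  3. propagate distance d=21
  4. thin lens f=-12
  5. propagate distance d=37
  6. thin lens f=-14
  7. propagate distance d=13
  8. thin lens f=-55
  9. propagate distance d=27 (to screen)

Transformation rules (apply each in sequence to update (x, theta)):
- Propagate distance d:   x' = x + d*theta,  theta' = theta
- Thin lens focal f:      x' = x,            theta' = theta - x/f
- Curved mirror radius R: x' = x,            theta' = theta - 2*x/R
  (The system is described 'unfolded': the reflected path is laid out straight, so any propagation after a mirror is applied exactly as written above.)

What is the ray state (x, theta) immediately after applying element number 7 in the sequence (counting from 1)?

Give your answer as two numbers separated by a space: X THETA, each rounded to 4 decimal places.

Answer: 54.1481 2.2786

Derivation:
Initial: x=-1.0000 theta=0.2000
After 1 (propagate distance d=19): x=2.8000 theta=0.2000
After 2 (thin lens f=30): x=2.8000 theta=8/75 (≈0.1067)
After 3 (propagate distance d=21): x=5.0400 theta=8/75 (≈0.1067)
After 4 (thin lens f=-12): x=5.0400 theta=79/150 (≈0.5267)
After 5 (propagate distance d=37): x=3679/150 (≈24.5267) theta=79/150 (≈0.5267)
After 6 (thin lens f=-14): x=3679/150 (≈24.5267) theta=319/140 (≈2.2786)
After 7 (propagate distance d=13): x=113711/2100 (≈54.1481) theta=319/140 (≈2.2786)
Rounded to 4 decimal places: x = 54.1481, theta = 2.2786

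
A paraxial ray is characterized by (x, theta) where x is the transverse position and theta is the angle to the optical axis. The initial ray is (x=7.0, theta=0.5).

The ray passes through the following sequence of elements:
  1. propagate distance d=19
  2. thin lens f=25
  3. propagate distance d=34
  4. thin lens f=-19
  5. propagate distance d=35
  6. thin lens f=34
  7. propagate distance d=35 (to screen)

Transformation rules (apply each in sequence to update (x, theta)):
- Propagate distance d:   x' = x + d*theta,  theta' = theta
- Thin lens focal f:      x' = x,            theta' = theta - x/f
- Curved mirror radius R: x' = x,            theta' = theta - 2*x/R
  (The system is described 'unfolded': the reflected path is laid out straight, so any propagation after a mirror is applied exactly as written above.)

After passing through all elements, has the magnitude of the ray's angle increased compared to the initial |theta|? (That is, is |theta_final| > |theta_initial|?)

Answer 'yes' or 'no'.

Answer: no

Derivation:
Initial: x=7.0000 theta=0.5000
After 1 (propagate distance d=19): x=16.5000 theta=0.5000
After 2 (thin lens f=25): x=16.5000 theta=-0.1600
After 3 (propagate distance d=34): x=11.0600 theta=-0.1600
After 4 (thin lens f=-19): x=11.0600 theta=401/950 (≈0.4221)
After 5 (propagate distance d=35): x=12271/475 (≈25.8337) theta=401/950 (≈0.4221)
After 6 (thin lens f=34): x=12271/475 (≈25.8337) theta=-2727/8075 (≈-0.3377)
After 7 (propagate distance d=35 (to screen)): x=113162/8075 (≈14.0139) theta=-2727/8075 (≈-0.3377)
|theta_initial|=0.5000 |theta_final|=2727/8075 (≈0.3377) -> not increased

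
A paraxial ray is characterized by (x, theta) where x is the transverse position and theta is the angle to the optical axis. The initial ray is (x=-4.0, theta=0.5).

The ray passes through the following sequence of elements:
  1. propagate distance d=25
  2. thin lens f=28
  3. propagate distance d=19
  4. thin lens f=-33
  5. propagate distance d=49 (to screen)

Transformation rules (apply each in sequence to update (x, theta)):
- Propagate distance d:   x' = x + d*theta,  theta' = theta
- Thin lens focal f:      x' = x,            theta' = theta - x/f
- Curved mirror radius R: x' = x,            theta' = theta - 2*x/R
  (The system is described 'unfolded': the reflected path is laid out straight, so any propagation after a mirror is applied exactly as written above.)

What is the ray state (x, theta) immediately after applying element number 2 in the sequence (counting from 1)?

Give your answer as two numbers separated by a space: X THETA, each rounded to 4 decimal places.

Initial: x=-4.0000 theta=0.5000
After 1 (propagate distance d=25): x=8.5000 theta=0.5000
After 2 (thin lens f=28): x=8.5000 theta=11/56 (≈0.1964)
Rounded to 4 decimal places: x = 8.5000, theta = 0.1964

Answer: 8.5000 0.1964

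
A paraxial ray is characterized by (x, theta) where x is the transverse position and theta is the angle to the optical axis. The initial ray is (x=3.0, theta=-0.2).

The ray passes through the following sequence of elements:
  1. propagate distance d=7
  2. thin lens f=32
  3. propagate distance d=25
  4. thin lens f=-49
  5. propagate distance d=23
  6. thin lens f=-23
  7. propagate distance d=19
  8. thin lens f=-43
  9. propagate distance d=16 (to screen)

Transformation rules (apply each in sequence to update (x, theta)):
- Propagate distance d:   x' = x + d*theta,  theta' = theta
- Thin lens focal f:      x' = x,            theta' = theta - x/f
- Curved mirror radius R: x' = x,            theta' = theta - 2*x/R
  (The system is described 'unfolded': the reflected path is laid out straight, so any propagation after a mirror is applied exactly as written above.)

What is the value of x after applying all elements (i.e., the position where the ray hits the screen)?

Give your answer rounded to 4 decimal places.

Initial: x=3.0000 theta=-0.2000
After 1 (propagate distance d=7): x=1.6000 theta=-0.2000
After 2 (thin lens f=32): x=1.6000 theta=-0.2500
After 3 (propagate distance d=25): x=-4.6500 theta=-0.2500
After 4 (thin lens f=-49): x=-4.6500 theta=-169/490 (≈-0.3449)
After 5 (propagate distance d=23): x=-12331/980 (≈-12.5827) theta=-169/490 (≈-0.3449)
After 6 (thin lens f=-23): x=-12331/980 (≈-12.5827) theta=-4021/4508 (≈-0.8920)
After 7 (propagate distance d=19): x=-166402/5635 (≈-29.5301) theta=-4021/4508 (≈-0.8920)
After 8 (thin lens f=-43): x=-166402/5635 (≈-29.5301) theta=-31227/19780 (≈-1.5787)
After 9 (propagate distance d=16 (to screen)): x=-13275778/242305 (≈-54.7895) theta=-31227/19780 (≈-1.5787)
Rounded to 4 decimal places: x = -54.7895

Answer: -54.7895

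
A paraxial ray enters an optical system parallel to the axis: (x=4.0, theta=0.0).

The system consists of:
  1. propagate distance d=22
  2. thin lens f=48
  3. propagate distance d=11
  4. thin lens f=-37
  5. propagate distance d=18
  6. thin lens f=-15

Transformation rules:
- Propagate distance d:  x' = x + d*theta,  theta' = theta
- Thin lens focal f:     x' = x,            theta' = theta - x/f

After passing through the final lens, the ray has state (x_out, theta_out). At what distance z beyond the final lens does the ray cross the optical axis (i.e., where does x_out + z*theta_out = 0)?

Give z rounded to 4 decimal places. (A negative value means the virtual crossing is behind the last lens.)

Initial: x=4.0000 theta=0.0000
After 1 (propagate distance d=22): x=4.0000 theta=0.0000
After 2 (thin lens f=48): x=4.0000 theta=-1/12 (≈-0.0833)
After 3 (propagate distance d=11): x=37/12 (≈3.0833) theta=-1/12 (≈-0.0833)
After 4 (thin lens f=-37): x=37/12 (≈3.0833) theta=0.0000
After 5 (propagate distance d=18): x=37/12 (≈3.0833) theta=0.0000
After 6 (thin lens f=-15): x=37/12 (≈3.0833) theta=37/180 (≈0.2056)
z_focus = -x_out/theta_out = -(37/12)/(37/180) = -15.0000
Rounded to 4 decimal places: z = -15.0000

Answer: -15.0000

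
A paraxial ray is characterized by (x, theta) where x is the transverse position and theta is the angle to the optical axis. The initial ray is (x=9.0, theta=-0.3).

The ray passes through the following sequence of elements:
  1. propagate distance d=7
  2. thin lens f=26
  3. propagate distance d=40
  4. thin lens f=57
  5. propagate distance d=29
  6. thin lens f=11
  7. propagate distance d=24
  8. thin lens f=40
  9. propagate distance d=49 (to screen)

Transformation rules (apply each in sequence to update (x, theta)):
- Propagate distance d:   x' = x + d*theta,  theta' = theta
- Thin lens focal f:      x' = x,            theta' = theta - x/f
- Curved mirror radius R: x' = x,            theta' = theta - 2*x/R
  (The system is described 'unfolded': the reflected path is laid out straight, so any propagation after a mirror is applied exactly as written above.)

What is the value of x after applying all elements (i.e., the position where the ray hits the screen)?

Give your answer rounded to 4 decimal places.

Initial: x=9.0000 theta=-0.3000
After 1 (propagate distance d=7): x=6.9000 theta=-0.3000
After 2 (thin lens f=26): x=6.9000 theta=-147/260 (≈-0.5654)
After 3 (propagate distance d=40): x=-2043/130 (≈-15.7154) theta=-147/260 (≈-0.5654)
After 4 (thin lens f=57): x=-2043/130 (≈-15.7154) theta=-1431/4940 (≈-0.2897)
After 5 (propagate distance d=29): x=-119133/4940 (≈-24.1160) theta=-1431/4940 (≈-0.2897)
After 6 (thin lens f=11): x=-119133/4940 (≈-24.1160) theta=25848/13585 (≈1.9027)
After 7 (propagate distance d=24): x=234189/10868 (≈21.5485) theta=25848/13585 (≈1.9027)
After 8 (thin lens f=40): x=234189/10868 (≈21.5485) theta=592947/434720 (≈1.3640)
After 9 (propagate distance d=49 (to screen)): x=38421963/434720 (≈88.3832) theta=592947/434720 (≈1.3640)
Rounded to 4 decimal places: x = 88.3832

Answer: 88.3832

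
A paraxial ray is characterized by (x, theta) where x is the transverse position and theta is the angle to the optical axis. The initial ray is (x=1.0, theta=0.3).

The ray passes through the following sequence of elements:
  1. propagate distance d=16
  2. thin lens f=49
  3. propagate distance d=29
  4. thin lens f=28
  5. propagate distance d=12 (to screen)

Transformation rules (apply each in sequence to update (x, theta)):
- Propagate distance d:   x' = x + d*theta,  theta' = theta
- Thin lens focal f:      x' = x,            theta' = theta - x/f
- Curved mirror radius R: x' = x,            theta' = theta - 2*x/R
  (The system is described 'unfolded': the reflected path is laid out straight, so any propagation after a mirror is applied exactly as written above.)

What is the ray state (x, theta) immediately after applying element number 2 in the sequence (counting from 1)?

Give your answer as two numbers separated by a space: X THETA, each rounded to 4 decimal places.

Initial: x=1.0000 theta=0.3000
After 1 (propagate distance d=16): x=5.8000 theta=0.3000
After 2 (thin lens f=49): x=5.8000 theta=89/490 (≈0.1816)
Rounded to 4 decimal places: x = 5.8000, theta = 0.1816

Answer: 5.8000 0.1816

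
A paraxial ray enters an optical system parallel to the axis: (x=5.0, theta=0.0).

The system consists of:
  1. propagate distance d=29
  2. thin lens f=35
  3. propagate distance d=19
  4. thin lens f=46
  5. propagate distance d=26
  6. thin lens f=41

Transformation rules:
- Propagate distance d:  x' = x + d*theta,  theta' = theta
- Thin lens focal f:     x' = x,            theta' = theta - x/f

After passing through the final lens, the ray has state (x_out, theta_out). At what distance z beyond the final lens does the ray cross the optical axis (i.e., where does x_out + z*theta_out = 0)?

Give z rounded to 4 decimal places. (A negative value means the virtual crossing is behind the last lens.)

Initial: x=5.0000 theta=0.0000
After 1 (propagate distance d=29): x=5.0000 theta=0.0000
After 2 (thin lens f=35): x=5.0000 theta=-1/7 (≈-0.1429)
After 3 (propagate distance d=19): x=16/7 (≈2.2857) theta=-1/7 (≈-0.1429)
After 4 (thin lens f=46): x=16/7 (≈2.2857) theta=-31/161 (≈-0.1925)
After 5 (propagate distance d=26): x=-438/161 (≈-2.7205) theta=-31/161 (≈-0.1925)
After 6 (thin lens f=41): x=-438/161 (≈-2.7205) theta=-119/943 (≈-0.1262)
z_focus = -x_out/theta_out = -(-438/161)/(-119/943) = -17958/833 ≈ -21.5582
Rounded to 4 decimal places: z = -21.5582

Answer: -21.5582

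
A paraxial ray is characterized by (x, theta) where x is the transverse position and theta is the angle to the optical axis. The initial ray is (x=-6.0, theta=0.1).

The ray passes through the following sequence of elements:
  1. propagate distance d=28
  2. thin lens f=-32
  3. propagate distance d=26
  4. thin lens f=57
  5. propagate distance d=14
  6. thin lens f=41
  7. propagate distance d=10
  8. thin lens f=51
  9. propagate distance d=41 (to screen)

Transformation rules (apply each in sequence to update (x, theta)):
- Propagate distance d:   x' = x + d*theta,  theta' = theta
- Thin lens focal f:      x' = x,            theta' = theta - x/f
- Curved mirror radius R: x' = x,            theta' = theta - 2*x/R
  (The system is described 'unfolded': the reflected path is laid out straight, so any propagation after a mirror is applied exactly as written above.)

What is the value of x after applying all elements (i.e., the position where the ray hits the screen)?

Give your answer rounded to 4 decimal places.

Initial: x=-6.0000 theta=0.1000
After 1 (propagate distance d=28): x=-3.2000 theta=0.1000
After 2 (thin lens f=-32): x=-3.2000 theta=0.0000
After 3 (propagate distance d=26): x=-3.2000 theta=0.0000
After 4 (thin lens f=57): x=-3.2000 theta=16/285 (≈0.0561)
After 5 (propagate distance d=14): x=-688/285 (≈-2.4140) theta=16/285 (≈0.0561)
After 6 (thin lens f=41): x=-688/285 (≈-2.4140) theta=448/3895 (≈0.1150)
After 7 (propagate distance d=10): x=-14768/11685 (≈-1.2638) theta=448/3895 (≈0.1150)
After 8 (thin lens f=51): x=-14768/11685 (≈-1.2638) theta=2032/14535 (≈0.1398)
After 9 (propagate distance d=41 (to screen)): x=2662624/595935 (≈4.4680) theta=2032/14535 (≈0.1398)
Rounded to 4 decimal places: x = 4.4680

Answer: 4.4680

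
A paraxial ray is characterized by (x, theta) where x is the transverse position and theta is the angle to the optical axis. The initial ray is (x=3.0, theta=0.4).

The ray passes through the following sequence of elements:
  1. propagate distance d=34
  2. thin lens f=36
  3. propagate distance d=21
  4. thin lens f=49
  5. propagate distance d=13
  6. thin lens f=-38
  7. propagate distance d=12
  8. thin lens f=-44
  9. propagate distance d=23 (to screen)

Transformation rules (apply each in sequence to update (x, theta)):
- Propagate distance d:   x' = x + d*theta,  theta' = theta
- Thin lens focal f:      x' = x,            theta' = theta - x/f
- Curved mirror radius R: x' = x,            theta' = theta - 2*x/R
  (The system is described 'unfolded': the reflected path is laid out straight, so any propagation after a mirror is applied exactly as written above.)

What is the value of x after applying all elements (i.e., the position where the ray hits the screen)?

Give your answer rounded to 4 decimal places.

Answer: 11.8615

Derivation:
Initial: x=3.0000 theta=0.4000
After 1 (propagate distance d=34): x=16.6000 theta=0.4000
After 2 (thin lens f=36): x=16.6000 theta=-11/180 (≈-0.0611)
After 3 (propagate distance d=21): x=919/60 (≈15.3167) theta=-11/180 (≈-0.0611)
After 4 (thin lens f=49): x=919/60 (≈15.3167) theta=-824/2205 (≈-0.3737)
After 5 (propagate distance d=13): x=18449/1764 (≈10.4586) theta=-824/2205 (≈-0.3737)
After 6 (thin lens f=-38): x=18449/1764 (≈10.4586) theta=-193/1960 (≈-0.0985)
After 7 (propagate distance d=12): x=11689/1260 (≈9.2770) theta=-193/1960 (≈-0.0985)
After 8 (thin lens f=-44): x=11689/1260 (≈9.2770) theta=43609/388080 (≈0.1124)
After 9 (propagate distance d=23 (to screen)): x=4603219/388080 (≈11.8615) theta=43609/388080 (≈0.1124)
Rounded to 4 decimal places: x = 11.8615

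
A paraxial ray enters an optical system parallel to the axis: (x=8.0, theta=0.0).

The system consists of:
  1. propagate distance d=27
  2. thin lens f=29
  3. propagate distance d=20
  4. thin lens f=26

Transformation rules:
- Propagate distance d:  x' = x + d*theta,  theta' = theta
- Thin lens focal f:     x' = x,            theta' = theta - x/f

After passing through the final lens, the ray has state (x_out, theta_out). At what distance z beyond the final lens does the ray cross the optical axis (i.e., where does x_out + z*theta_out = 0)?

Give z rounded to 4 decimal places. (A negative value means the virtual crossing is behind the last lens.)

Initial: x=8.0000 theta=0.0000
After 1 (propagate distance d=27): x=8.0000 theta=0.0000
After 2 (thin lens f=29): x=8.0000 theta=-8/29 (≈-0.2759)
After 3 (propagate distance d=20): x=72/29 (≈2.4828) theta=-8/29 (≈-0.2759)
After 4 (thin lens f=26): x=72/29 (≈2.4828) theta=-140/377 (≈-0.3714)
z_focus = -x_out/theta_out = -(72/29)/(-140/377) = 234/35 ≈ 6.6857
Rounded to 4 decimal places: z = 6.6857

Answer: 6.6857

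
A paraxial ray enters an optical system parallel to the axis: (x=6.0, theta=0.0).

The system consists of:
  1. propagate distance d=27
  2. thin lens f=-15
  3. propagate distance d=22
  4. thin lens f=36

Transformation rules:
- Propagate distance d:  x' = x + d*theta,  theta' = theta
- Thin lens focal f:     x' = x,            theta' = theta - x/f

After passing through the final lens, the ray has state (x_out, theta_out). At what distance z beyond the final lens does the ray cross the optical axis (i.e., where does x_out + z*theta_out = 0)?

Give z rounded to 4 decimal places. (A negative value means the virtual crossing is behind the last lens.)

Answer: 1332.0000

Derivation:
Initial: x=6.0000 theta=0.0000
After 1 (propagate distance d=27): x=6.0000 theta=0.0000
After 2 (thin lens f=-15): x=6.0000 theta=0.4000
After 3 (propagate distance d=22): x=14.8000 theta=0.4000
After 4 (thin lens f=36): x=14.8000 theta=-1/90 (≈-0.0111)
z_focus = -x_out/theta_out = -(14.8000)/(-1/90) = 1332.0000
Rounded to 4 decimal places: z = 1332.0000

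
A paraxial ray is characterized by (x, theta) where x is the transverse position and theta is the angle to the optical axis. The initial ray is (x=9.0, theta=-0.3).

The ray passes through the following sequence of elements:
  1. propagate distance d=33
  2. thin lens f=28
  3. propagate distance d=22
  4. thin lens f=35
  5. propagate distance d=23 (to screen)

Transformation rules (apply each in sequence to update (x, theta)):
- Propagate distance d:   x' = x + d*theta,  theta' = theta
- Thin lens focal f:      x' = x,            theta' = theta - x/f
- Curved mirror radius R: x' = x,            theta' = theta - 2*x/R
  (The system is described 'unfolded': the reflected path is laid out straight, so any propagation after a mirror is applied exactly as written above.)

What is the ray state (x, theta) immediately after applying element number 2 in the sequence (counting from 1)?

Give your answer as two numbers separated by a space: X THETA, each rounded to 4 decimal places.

Answer: -0.9000 -0.2679

Derivation:
Initial: x=9.0000 theta=-0.3000
After 1 (propagate distance d=33): x=-0.9000 theta=-0.3000
After 2 (thin lens f=28): x=-0.9000 theta=-15/56 (≈-0.2679)
Rounded to 4 decimal places: x = -0.9000, theta = -0.2679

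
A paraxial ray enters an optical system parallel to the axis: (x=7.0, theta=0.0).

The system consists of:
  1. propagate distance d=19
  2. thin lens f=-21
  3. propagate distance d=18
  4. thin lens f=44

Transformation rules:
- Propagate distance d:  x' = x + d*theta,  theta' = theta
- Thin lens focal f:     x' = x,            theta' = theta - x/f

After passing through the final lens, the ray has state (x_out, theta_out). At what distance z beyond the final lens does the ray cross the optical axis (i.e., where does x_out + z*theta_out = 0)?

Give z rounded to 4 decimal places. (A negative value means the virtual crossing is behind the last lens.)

Answer: -343.2000

Derivation:
Initial: x=7.0000 theta=0.0000
After 1 (propagate distance d=19): x=7.0000 theta=0.0000
After 2 (thin lens f=-21): x=7.0000 theta=1/3 (≈0.3333)
After 3 (propagate distance d=18): x=13.0000 theta=1/3 (≈0.3333)
After 4 (thin lens f=44): x=13.0000 theta=5/132 (≈0.0379)
z_focus = -x_out/theta_out = -(13.0000)/(5/132) = -343.2000
Rounded to 4 decimal places: z = -343.2000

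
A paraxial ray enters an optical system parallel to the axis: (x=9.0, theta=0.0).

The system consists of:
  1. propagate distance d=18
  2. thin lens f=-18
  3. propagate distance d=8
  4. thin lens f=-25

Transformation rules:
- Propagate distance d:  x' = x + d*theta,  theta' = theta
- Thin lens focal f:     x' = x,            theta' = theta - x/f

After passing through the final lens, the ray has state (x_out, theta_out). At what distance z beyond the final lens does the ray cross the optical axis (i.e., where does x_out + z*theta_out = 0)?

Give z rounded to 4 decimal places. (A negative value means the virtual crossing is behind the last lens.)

Answer: -12.7451

Derivation:
Initial: x=9.0000 theta=0.0000
After 1 (propagate distance d=18): x=9.0000 theta=0.0000
After 2 (thin lens f=-18): x=9.0000 theta=0.5000
After 3 (propagate distance d=8): x=13.0000 theta=0.5000
After 4 (thin lens f=-25): x=13.0000 theta=1.0200
z_focus = -x_out/theta_out = -(13.0000)/(1.0200) = -650/51 ≈ -12.7451
Rounded to 4 decimal places: z = -12.7451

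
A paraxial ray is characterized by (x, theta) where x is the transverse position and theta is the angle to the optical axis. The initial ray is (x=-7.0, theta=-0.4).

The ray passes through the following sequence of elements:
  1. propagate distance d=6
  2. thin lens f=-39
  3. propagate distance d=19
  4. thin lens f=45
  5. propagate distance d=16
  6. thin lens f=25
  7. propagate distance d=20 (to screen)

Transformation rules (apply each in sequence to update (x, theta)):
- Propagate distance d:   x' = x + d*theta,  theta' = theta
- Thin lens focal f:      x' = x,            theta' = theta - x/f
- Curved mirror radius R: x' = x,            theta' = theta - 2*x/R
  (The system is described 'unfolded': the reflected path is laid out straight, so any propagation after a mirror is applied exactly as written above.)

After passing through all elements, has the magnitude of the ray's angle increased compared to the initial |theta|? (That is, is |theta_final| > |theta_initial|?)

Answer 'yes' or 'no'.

Answer: yes

Derivation:
Initial: x=-7.0000 theta=-0.4000
After 1 (propagate distance d=6): x=-9.4000 theta=-0.4000
After 2 (thin lens f=-39): x=-9.4000 theta=-25/39 (≈-0.6410)
After 3 (propagate distance d=19): x=-4208/195 (≈-21.5795) theta=-25/39 (≈-0.6410)
After 4 (thin lens f=45): x=-4208/195 (≈-21.5795) theta=-109/675 (≈-0.1615)
After 5 (propagate distance d=16): x=-212032/8775 (≈-24.1632) theta=-109/675 (≈-0.1615)
After 6 (thin lens f=25): x=-212032/8775 (≈-24.1632) theta=6541/8125 (≈0.8050)
After 7 (propagate distance d=20 (to screen)): x=-353732/43875 (≈-8.0623) theta=6541/8125 (≈0.8050)
|theta_initial|=0.4000 |theta_final|=6541/8125 (≈0.8050) -> increased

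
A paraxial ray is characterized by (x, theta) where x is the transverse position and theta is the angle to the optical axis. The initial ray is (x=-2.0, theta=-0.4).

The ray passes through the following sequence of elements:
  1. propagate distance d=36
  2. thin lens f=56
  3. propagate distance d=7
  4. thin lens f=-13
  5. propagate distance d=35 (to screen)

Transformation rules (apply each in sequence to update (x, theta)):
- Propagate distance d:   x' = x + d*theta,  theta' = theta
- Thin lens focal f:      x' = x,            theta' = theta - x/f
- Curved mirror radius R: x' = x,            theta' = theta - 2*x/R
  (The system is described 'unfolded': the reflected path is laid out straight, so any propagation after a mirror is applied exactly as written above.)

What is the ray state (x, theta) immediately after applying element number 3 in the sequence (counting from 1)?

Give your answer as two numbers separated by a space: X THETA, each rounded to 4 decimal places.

Answer: -17.1500 -0.1071

Derivation:
Initial: x=-2.0000 theta=-0.4000
After 1 (propagate distance d=36): x=-16.4000 theta=-0.4000
After 2 (thin lens f=56): x=-16.4000 theta=-3/28 (≈-0.1071)
After 3 (propagate distance d=7): x=-17.1500 theta=-3/28 (≈-0.1071)
Rounded to 4 decimal places: x = -17.1500, theta = -0.1071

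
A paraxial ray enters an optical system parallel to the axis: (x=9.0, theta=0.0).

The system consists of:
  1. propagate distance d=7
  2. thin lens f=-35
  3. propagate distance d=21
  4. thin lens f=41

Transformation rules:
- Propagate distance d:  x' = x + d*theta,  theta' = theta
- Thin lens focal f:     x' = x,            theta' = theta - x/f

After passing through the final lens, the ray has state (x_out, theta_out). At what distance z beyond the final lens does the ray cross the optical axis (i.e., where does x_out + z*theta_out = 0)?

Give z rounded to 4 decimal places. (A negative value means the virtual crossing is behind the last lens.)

Initial: x=9.0000 theta=0.0000
After 1 (propagate distance d=7): x=9.0000 theta=0.0000
After 2 (thin lens f=-35): x=9.0000 theta=9/35 (≈0.2571)
After 3 (propagate distance d=21): x=14.4000 theta=9/35 (≈0.2571)
After 4 (thin lens f=41): x=14.4000 theta=-27/287 (≈-0.0941)
z_focus = -x_out/theta_out = -(14.4000)/(-27/287) = 2296/15 ≈ 153.0667
Rounded to 4 decimal places: z = 153.0667

Answer: 153.0667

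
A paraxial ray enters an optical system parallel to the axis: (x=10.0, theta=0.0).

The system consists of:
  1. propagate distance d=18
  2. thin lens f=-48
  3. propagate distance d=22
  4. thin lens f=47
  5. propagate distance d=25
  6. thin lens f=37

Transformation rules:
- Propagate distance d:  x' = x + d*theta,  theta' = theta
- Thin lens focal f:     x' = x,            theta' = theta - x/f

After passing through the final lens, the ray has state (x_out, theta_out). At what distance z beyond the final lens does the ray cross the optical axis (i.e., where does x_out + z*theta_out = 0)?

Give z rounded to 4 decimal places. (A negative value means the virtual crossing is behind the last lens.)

Answer: 28.1702

Derivation:
Initial: x=10.0000 theta=0.0000
After 1 (propagate distance d=18): x=10.0000 theta=0.0000
After 2 (thin lens f=-48): x=10.0000 theta=5/24 (≈0.2083)
After 3 (propagate distance d=22): x=175/12 (≈14.5833) theta=5/24 (≈0.2083)
After 4 (thin lens f=47): x=175/12 (≈14.5833) theta=-115/1128 (≈-0.1020)
After 5 (propagate distance d=25): x=4525/376 (≈12.0346) theta=-115/1128 (≈-0.1020)
After 6 (thin lens f=37): x=4525/376 (≈12.0346) theta=-8915/20868 (≈-0.4272)
z_focus = -x_out/theta_out = -(4525/376)/(-8915/20868) = 100455/3566 ≈ 28.1702
Rounded to 4 decimal places: z = 28.1702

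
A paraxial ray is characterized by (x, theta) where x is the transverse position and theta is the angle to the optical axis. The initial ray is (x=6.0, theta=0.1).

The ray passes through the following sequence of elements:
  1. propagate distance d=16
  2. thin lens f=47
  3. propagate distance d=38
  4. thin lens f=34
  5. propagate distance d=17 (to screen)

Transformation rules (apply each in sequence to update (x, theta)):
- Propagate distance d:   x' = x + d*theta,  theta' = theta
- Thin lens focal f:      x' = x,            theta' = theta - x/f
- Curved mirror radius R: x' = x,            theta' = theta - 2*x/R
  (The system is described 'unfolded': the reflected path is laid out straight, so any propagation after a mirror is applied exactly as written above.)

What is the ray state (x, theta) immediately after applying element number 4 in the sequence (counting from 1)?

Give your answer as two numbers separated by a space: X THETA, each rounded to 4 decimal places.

Initial: x=6.0000 theta=0.1000
After 1 (propagate distance d=16): x=7.6000 theta=0.1000
After 2 (thin lens f=47): x=7.6000 theta=-29/470 (≈-0.0617)
After 3 (propagate distance d=38): x=247/47 (≈5.2553) theta=-29/470 (≈-0.0617)
After 4 (thin lens f=34): x=247/47 (≈5.2553) theta=-864/3995 (≈-0.2163)
Rounded to 4 decimal places: x = 5.2553, theta = -0.2163

Answer: 5.2553 -0.2163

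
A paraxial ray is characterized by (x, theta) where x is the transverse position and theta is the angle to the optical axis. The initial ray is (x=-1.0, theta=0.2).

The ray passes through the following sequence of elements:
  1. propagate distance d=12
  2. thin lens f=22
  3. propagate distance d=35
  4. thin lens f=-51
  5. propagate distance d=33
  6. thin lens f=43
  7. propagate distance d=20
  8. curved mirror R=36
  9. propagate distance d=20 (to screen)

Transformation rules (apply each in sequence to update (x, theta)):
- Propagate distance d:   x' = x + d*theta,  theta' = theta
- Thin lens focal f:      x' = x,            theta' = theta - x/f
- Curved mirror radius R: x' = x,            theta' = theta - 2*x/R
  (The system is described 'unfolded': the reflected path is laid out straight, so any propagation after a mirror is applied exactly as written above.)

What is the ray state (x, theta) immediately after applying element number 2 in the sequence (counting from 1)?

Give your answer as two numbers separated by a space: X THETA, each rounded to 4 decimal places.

Answer: 1.4000 0.1364

Derivation:
Initial: x=-1.0000 theta=0.2000
After 1 (propagate distance d=12): x=1.4000 theta=0.2000
After 2 (thin lens f=22): x=1.4000 theta=3/22 (≈0.1364)
Rounded to 4 decimal places: x = 1.4000, theta = 0.1364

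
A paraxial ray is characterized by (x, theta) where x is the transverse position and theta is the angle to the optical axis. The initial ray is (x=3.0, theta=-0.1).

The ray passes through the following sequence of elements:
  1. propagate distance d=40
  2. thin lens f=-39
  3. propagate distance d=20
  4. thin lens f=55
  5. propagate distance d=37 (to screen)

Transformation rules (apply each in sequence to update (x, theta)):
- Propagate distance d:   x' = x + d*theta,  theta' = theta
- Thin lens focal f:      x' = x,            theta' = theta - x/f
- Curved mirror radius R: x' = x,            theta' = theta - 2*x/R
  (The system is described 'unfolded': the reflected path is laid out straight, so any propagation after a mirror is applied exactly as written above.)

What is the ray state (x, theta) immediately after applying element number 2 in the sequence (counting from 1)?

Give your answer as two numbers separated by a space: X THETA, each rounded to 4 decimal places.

Answer: -1.0000 -0.1256

Derivation:
Initial: x=3.0000 theta=-0.1000
After 1 (propagate distance d=40): x=-1.0000 theta=-0.1000
After 2 (thin lens f=-39): x=-1.0000 theta=-49/390 (≈-0.1256)
Rounded to 4 decimal places: x = -1.0000, theta = -0.1256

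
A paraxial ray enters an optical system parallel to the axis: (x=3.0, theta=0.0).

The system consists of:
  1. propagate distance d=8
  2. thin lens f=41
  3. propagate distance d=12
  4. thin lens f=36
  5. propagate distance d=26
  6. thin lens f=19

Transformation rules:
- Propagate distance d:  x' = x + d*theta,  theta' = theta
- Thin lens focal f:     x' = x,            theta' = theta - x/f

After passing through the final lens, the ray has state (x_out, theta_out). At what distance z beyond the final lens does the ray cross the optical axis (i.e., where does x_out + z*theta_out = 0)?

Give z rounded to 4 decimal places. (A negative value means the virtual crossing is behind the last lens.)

Initial: x=3.0000 theta=0.0000
After 1 (propagate distance d=8): x=3.0000 theta=0.0000
After 2 (thin lens f=41): x=3.0000 theta=-3/41 (≈-0.0732)
After 3 (propagate distance d=12): x=87/41 (≈2.1220) theta=-3/41 (≈-0.0732)
After 4 (thin lens f=36): x=87/41 (≈2.1220) theta=-65/492 (≈-0.1321)
After 5 (propagate distance d=26): x=-323/246 (≈-1.3130) theta=-65/492 (≈-0.1321)
After 6 (thin lens f=19): x=-323/246 (≈-1.3130) theta=-31/492 (≈-0.0630)
z_focus = -x_out/theta_out = -(-323/246)/(-31/492) = -646/31 ≈ -20.8387
Rounded to 4 decimal places: z = -20.8387

Answer: -20.8387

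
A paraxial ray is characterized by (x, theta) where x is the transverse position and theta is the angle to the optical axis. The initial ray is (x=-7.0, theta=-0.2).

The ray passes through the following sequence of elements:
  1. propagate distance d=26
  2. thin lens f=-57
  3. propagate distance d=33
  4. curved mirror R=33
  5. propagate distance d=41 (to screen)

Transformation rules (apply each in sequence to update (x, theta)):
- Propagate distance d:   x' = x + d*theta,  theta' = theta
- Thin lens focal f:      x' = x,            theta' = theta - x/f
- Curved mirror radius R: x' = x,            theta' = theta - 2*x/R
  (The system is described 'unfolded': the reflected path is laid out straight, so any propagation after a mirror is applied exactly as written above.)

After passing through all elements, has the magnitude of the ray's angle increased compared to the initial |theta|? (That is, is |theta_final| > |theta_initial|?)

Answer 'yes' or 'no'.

Initial: x=-7.0000 theta=-0.2000
After 1 (propagate distance d=26): x=-12.2000 theta=-0.2000
After 2 (thin lens f=-57): x=-12.2000 theta=-118/285 (≈-0.4140)
After 3 (propagate distance d=33): x=-2457/95 (≈-25.8632) theta=-118/285 (≈-0.4140)
After 4 (curved mirror R=33): x=-2457/95 (≈-25.8632) theta=3616/3135 (≈1.1534)
After 5 (propagate distance d=41 (to screen)): x=13435/627 (≈21.4274) theta=3616/3135 (≈1.1534)
|theta_initial|=0.2000 |theta_final|=3616/3135 (≈1.1534) -> increased

Answer: yes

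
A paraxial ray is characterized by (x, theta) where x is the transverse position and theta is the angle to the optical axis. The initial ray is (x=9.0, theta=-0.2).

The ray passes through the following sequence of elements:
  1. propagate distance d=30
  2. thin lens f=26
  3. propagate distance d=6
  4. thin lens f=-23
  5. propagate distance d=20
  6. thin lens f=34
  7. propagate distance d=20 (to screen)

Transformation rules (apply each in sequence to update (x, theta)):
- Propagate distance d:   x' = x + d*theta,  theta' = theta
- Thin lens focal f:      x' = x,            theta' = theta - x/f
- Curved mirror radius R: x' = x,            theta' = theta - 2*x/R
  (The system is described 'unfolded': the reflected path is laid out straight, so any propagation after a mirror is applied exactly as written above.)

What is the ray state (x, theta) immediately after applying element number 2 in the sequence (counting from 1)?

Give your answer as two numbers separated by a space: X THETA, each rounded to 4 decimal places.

Answer: 3.0000 -0.3154

Derivation:
Initial: x=9.0000 theta=-0.2000
After 1 (propagate distance d=30): x=3.0000 theta=-0.2000
After 2 (thin lens f=26): x=3.0000 theta=-41/130 (≈-0.3154)
Rounded to 4 decimal places: x = 3.0000, theta = -0.3154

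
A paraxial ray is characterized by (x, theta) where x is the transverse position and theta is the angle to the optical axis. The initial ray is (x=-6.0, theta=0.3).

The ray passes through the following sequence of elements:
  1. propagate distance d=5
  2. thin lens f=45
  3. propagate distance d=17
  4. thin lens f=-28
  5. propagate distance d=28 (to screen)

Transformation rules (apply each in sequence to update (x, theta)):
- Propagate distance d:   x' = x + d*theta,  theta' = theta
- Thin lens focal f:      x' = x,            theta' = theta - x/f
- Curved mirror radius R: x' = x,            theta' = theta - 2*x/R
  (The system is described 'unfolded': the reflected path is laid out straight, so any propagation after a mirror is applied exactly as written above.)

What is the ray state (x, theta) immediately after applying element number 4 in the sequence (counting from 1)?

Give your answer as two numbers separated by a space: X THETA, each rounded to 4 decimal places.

Answer: 2.3000 0.4821

Derivation:
Initial: x=-6.0000 theta=0.3000
After 1 (propagate distance d=5): x=-4.5000 theta=0.3000
After 2 (thin lens f=45): x=-4.5000 theta=0.4000
After 3 (propagate distance d=17): x=2.3000 theta=0.4000
After 4 (thin lens f=-28): x=2.3000 theta=27/56 (≈0.4821)
Rounded to 4 decimal places: x = 2.3000, theta = 0.4821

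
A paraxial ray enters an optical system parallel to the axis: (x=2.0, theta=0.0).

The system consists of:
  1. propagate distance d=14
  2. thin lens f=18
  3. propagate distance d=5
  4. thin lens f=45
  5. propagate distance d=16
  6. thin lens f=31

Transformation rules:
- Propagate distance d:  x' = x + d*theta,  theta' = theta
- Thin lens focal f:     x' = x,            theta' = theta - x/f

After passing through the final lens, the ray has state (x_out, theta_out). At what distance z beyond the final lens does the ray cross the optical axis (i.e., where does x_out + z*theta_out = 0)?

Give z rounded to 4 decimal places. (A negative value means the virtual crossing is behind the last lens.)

Answer: -7.3079

Derivation:
Initial: x=2.0000 theta=0.0000
After 1 (propagate distance d=14): x=2.0000 theta=0.0000
After 2 (thin lens f=18): x=2.0000 theta=-1/9 (≈-0.1111)
After 3 (propagate distance d=5): x=13/9 (≈1.4444) theta=-1/9 (≈-0.1111)
After 4 (thin lens f=45): x=13/9 (≈1.4444) theta=-58/405 (≈-0.1432)
After 5 (propagate distance d=16): x=-343/405 (≈-0.8469) theta=-58/405 (≈-0.1432)
After 6 (thin lens f=31): x=-343/405 (≈-0.8469) theta=-97/837 (≈-0.1159)
z_focus = -x_out/theta_out = -(-343/405)/(-97/837) = -10633/1455 ≈ -7.3079
Rounded to 4 decimal places: z = -7.3079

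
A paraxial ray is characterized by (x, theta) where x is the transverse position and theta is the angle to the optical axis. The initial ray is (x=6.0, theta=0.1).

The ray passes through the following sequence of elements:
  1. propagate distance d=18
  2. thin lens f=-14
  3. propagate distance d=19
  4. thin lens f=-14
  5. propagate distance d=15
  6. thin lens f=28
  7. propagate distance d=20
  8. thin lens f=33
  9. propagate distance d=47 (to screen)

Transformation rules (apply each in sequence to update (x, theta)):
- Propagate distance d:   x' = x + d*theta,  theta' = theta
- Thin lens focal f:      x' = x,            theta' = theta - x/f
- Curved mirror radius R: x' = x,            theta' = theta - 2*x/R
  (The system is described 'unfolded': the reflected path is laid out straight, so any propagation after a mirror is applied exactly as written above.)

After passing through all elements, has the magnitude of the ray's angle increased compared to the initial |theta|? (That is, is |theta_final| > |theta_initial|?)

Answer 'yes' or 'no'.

Initial: x=6.0000 theta=0.1000
After 1 (propagate distance d=18): x=7.8000 theta=0.1000
After 2 (thin lens f=-14): x=7.8000 theta=23/35 (≈0.6571)
After 3 (propagate distance d=19): x=142/7 (≈20.2857) theta=23/35 (≈0.6571)
After 4 (thin lens f=-14): x=142/7 (≈20.2857) theta=516/245 (≈2.1061)
After 5 (propagate distance d=15): x=2542/49 (≈51.8776) theta=516/245 (≈2.1061)
After 6 (thin lens f=28): x=2542/49 (≈51.8776) theta=869/3430 (≈0.2534)
After 7 (propagate distance d=20): x=19532/343 (≈56.9446) theta=869/3430 (≈0.2534)
After 8 (thin lens f=33): x=19532/343 (≈56.9446) theta=-166643/113190 (≈-1.4722)
After 9 (propagate distance d=47 (to screen)): x=-1386661/113190 (≈-12.2507) theta=-166643/113190 (≈-1.4722)
|theta_initial|=0.1000 |theta_final|=166643/113190 (≈1.4722) -> increased

Answer: yes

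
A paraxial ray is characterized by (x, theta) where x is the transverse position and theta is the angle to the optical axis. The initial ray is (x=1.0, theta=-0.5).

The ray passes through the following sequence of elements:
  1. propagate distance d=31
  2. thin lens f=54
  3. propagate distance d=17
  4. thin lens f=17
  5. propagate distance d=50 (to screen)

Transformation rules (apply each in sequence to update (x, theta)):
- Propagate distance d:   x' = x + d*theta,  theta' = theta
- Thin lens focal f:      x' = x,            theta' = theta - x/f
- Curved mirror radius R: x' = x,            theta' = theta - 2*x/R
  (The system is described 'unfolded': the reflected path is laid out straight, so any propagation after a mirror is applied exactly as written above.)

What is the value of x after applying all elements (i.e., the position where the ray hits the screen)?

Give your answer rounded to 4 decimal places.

Initial: x=1.0000 theta=-0.5000
After 1 (propagate distance d=31): x=-14.5000 theta=-0.5000
After 2 (thin lens f=54): x=-14.5000 theta=-25/108 (≈-0.2315)
After 3 (propagate distance d=17): x=-1991/108 (≈-18.4352) theta=-25/108 (≈-0.2315)
After 4 (thin lens f=17): x=-1991/108 (≈-18.4352) theta=29/34 (≈0.8529)
After 5 (propagate distance d=50 (to screen)): x=44453/1836 (≈24.2119) theta=29/34 (≈0.8529)
Rounded to 4 decimal places: x = 24.2119

Answer: 24.2119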